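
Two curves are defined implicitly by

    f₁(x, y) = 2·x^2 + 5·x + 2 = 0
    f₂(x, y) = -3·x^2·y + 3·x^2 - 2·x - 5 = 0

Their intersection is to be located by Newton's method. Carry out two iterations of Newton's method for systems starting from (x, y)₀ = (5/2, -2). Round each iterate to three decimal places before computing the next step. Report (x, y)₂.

(-0.131, -13.287)

At (5/2, -2): F = (27.000, 46.250).
Jacobian J = [[4·x + 5, 0], [-6·x·y + 6·x - 2, -3·x^2]].
At the point, J = [[15.000, 0.000], [43.000, -18.750]] (det J = -281.250).
Solving J·Δ = −F gives Δ = (-1.800, -1.661).
Then the next iterate is (x, y)₁ = (0.700, -3.661).
Round to (0.700, -3.661) and repeat: F = (6.480, 0.45167), J = [[7.800, 0.000], [17.57620, -1.470]].
Δ = (-0.831, -9.626), so (x, y)₂ = (-0.131, -13.287).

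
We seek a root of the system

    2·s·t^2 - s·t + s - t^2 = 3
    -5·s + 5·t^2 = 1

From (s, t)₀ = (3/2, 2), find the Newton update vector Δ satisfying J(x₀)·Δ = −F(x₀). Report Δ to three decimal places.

At (3/2, 2): F = (3.500, 11.500).
Jacobian J = [[2·t^2 - t + 1, 4·s·t - s - 2·t], [-5, 10·t]].
At the point, J = [[7.000, 6.500], [-5.000, 20.000]] (det J = 172.500).
Solving J·Δ = −F gives Δ = (0.028, -0.568).

(0.028, -0.568)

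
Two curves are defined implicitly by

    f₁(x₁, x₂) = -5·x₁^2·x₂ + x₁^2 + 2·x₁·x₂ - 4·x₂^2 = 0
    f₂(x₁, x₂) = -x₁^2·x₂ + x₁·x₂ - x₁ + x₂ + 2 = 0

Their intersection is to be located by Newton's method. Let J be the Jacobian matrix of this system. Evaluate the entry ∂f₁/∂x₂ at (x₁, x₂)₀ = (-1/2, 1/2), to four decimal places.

-6.2500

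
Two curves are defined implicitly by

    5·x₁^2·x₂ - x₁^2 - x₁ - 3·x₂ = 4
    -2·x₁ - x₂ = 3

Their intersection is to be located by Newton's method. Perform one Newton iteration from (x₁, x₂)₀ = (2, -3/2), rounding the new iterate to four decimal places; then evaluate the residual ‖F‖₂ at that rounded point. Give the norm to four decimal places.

5.3581

At (2, -3/2): F = (-35.5000, -5.5000).
Jacobian J = [[10·x₁·x₂ - 2·x₁ - 1, 5·x₁^2 - 3], [-2, -1]].
At the point, J = [[-35.0000, 17.0000], [-2.0000, -1.0000]] (det J = 69.0000).
Solving J·Δ = −F gives Δ = (-1.8696, -1.7609).
Then the next iterate is (x₁, x₂)₁ = (0.1304, -3.2609).
Re-evaluating at (0.1304, -3.2609): F = (5.358052, 0.0001), so ‖F‖₂ = 5.3581.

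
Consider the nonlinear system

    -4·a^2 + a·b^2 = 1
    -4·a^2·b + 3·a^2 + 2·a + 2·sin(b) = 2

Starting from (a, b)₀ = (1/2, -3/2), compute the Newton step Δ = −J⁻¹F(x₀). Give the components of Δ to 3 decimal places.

At (1/2, -3/2): F = (-0.875, -0.74499).
Jacobian J = [[-8·a + b^2, 2·a·b], [-8·a·b + 6·a + 2, -4·a^2 + 2·cos(b)]].
At the point, J = [[-1.750, -1.500], [11.000, -0.85853]] (det J = 18.00242).
Solving J·Δ = −F gives Δ = (0.020, -0.607).

(0.020, -0.607)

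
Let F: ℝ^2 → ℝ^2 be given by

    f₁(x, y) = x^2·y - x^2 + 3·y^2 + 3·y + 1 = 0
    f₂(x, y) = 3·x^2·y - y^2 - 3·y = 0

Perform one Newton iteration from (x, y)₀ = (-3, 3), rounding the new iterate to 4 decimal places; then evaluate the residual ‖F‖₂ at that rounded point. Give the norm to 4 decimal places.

22.1958

At (-3, 3): F = (55.0000, 63.0000).
Jacobian J = [[2·x·y - 2·x, x^2 + 6·y + 3], [6·x·y, 3·x^2 - 2·y - 3]].
At the point, J = [[-12.0000, 30.0000], [-54.0000, 18.0000]] (det J = 1404.0000).
Solving J·Δ = −F gives Δ = (0.6410, -1.5769).
Then the next iterate is (x, y)₁ = (-2.3590, 1.4231).
Re-evaluating at (-2.3590, 1.4231): F = (13.699442, 17.463633), so ‖F‖₂ = 22.1958.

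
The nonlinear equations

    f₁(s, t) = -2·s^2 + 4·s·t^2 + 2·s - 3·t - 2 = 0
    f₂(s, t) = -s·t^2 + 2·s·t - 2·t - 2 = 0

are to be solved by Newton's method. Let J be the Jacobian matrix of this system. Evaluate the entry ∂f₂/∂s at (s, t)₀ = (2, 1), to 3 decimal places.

1.000

∂f₂/∂s = -t^2 + 2·t.
At (2, 1) this is 1.000.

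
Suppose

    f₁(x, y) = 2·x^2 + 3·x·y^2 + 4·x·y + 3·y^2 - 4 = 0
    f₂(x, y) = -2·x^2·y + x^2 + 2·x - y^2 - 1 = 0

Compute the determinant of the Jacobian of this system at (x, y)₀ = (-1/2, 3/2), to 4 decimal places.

J = [[4·x + 3·y^2 + 4·y, 6·x·y + 4·x + 6·y], [-4·x·y + 2·x + 2, -2·x^2 - 2·y]].
At the point, J = [[10.7500, 2.5000], [4.0000, -3.5000]].
det J = -47.6250.

-47.6250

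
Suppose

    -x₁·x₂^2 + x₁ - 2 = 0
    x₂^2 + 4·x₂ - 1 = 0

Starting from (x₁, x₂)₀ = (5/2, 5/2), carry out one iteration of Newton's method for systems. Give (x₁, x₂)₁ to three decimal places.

At (5/2, 5/2): F = (-15.125, 15.250).
Jacobian J = [[-x₂^2 + 1, -2·x₁·x₂], [0, 2·x₂ + 4]].
At the point, J = [[-5.250, -12.500], [0.000, 9.000]] (det J = -47.250).
Solving J·Δ = −F gives Δ = (1.153, -1.694).
Then the next iterate is (x₁, x₂)₁ = (3.653, 0.806).

(3.653, 0.806)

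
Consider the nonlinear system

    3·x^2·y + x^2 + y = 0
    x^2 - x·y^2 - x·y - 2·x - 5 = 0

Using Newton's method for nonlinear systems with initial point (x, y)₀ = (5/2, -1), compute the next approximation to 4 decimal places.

(2.9785, -0.0742)

At (5/2, -1): F = (-13.5000, -3.7500).
Jacobian J = [[6·x·y + 2·x, 3·x^2 + 1], [2·x - y^2 - y - 2, -2·x·y - x]].
At the point, J = [[-10.0000, 19.7500], [3.0000, 2.5000]] (det J = -84.2500).
Solving J·Δ = −F gives Δ = (0.4785, 0.9258).
Then the next iterate is (x, y)₁ = (2.9785, -0.0742).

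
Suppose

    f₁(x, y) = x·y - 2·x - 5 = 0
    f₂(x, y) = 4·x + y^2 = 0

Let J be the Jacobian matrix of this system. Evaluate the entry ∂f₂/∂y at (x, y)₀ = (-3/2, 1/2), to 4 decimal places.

∂f₂/∂y = 2·y.
At (-3/2, 1/2) this is 1.0000.

1.0000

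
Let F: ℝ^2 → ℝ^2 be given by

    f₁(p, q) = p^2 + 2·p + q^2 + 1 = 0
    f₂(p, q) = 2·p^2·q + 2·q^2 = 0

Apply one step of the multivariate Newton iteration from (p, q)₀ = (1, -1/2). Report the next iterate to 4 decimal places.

(0.7500, 2.7500)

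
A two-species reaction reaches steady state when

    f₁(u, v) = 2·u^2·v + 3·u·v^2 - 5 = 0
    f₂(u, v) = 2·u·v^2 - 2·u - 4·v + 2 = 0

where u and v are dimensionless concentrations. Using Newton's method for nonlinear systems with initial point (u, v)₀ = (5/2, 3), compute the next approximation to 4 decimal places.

(0.9431, 2.8043)

At (5/2, 3): F = (100.0000, 30.0000).
Jacobian J = [[4·u·v + 3·v^2, 2·u^2 + 6·u·v], [2·v^2 - 2, 4·u·v - 4]].
At the point, J = [[57.0000, 57.5000], [16.0000, 26.0000]] (det J = 562.0000).
Solving J·Δ = −F gives Δ = (-1.5569, -0.1957).
Then the next iterate is (u, v)₁ = (0.9431, 2.8043).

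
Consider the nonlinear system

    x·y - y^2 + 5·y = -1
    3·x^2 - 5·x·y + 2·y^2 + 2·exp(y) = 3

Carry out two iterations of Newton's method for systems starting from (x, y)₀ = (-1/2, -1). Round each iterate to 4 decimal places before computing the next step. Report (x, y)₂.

(0.5599, -0.1717)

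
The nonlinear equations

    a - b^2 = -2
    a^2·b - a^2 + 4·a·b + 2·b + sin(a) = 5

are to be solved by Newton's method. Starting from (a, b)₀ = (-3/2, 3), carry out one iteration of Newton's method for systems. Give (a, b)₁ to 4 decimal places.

(0.4066, 1.9011)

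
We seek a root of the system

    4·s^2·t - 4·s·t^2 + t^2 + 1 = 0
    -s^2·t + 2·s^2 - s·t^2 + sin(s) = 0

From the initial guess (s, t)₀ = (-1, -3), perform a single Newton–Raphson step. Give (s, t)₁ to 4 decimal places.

At (-1, -3): F = (34.0000, 13.158529).
Jacobian J = [[8·s·t - 4·t^2, 4·s^2 - 8·s·t + 2·t], [-2·s·t + 4·s - t^2 + cos(s), -s^2 - 2·s·t]].
At the point, J = [[-12.0000, -26.0000], [-18.459698, -7.0000]] (det J = -395.952140).
Solving J·Δ = −F gives Δ = (0.2630, 1.1863).
Then the next iterate is (s, t)₁ = (-0.7370, -1.8137).

(-0.7370, -1.8137)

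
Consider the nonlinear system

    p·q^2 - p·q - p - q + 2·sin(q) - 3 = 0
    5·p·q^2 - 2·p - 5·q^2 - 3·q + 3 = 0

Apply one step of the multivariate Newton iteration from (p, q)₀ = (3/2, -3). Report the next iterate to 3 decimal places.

At (3/2, -3): F = (16.21776, 31.500).
Jacobian J = [[q^2 - q - 1, 2·p·q - p + 2·cos(q) - 1], [5·q^2 - 2, 10·p·q - 10·q - 3]].
At the point, J = [[11.000, -13.47998], [43.000, -18.000]] (det J = 381.63935).
Solving J·Δ = −F gives Δ = (-0.348, 0.919).
Then the next iterate is (p, q)₁ = (1.152, -2.081).

(1.152, -2.081)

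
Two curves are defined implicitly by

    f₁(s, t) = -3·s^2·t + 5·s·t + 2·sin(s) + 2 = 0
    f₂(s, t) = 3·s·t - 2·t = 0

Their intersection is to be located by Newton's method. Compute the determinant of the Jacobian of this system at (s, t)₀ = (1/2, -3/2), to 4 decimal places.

J = [[-6·s·t + 5·t + 2·cos(s), -3·s^2 + 5·s], [3·t, 3·s - 2]].
At the point, J = [[-1.244835, 1.7500], [-4.5000, -0.5000]].
det J = 8.4974.

8.4974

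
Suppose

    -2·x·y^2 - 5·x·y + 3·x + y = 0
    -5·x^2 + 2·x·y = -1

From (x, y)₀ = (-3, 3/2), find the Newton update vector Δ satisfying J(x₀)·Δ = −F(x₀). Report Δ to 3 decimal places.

At (-3, 3/2): F = (28.500, -53.000).
Jacobian J = [[-2·y^2 - 5·y + 3, -4·x·y - 5·x + 1], [-10·x + 2·y, 2·x]].
At the point, J = [[-9.000, 34.000], [33.000, -6.000]] (det J = -1068.000).
Solving J·Δ = −F gives Δ = (1.527, -0.434).

(1.527, -0.434)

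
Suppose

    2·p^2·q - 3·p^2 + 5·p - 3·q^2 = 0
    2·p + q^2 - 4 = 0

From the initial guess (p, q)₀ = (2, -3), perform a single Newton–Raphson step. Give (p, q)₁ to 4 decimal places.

(1.3731, -1.7090)

At (2, -3): F = (-53.0000, 9.0000).
Jacobian J = [[4·p·q - 6·p + 5, 2·p^2 - 6·q], [2, 2·q]].
At the point, J = [[-31.0000, 26.0000], [2.0000, -6.0000]] (det J = 134.0000).
Solving J·Δ = −F gives Δ = (-0.6269, 1.2910).
Then the next iterate is (p, q)₁ = (1.3731, -1.7090).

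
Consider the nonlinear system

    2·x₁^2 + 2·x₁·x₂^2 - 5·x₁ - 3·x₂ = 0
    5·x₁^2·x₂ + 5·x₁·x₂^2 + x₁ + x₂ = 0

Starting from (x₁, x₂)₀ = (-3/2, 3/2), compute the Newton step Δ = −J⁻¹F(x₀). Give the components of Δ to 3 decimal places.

(-0.136, 0.136)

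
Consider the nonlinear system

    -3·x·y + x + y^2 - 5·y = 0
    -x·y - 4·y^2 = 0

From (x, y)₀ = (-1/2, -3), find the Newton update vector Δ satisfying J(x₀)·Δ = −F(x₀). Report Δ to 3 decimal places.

(-0.399, 1.580)

At (-1/2, -3): F = (19.000, -37.500).
Jacobian J = [[-3·y + 1, -3·x + 2·y - 5], [-y, -x - 8·y]].
At the point, J = [[10.000, -9.500], [3.000, 24.500]] (det J = 273.500).
Solving J·Δ = −F gives Δ = (-0.399, 1.580).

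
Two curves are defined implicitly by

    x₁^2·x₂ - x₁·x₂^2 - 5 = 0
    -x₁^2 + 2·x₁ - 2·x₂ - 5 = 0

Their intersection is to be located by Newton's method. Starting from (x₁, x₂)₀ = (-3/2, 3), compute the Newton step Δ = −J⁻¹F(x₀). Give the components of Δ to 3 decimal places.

At (-3/2, 3): F = (15.250, -16.250).
Jacobian J = [[2·x₁·x₂ - x₂^2, x₁^2 - 2·x₁·x₂], [-2·x₁ + 2, -2]].
At the point, J = [[-18.000, 11.250], [5.000, -2.000]] (det J = -20.250).
Solving J·Δ = −F gives Δ = (7.522, 10.679).

(7.522, 10.679)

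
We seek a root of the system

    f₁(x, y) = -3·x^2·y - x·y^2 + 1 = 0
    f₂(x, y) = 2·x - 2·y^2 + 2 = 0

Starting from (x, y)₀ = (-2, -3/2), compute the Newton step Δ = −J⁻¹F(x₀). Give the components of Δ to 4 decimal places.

(0.2807, 0.9898)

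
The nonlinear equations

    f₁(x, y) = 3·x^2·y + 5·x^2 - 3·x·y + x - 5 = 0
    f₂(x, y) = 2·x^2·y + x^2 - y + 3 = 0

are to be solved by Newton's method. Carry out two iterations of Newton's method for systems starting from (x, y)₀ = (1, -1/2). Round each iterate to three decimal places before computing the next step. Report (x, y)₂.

(1.206, 0.165)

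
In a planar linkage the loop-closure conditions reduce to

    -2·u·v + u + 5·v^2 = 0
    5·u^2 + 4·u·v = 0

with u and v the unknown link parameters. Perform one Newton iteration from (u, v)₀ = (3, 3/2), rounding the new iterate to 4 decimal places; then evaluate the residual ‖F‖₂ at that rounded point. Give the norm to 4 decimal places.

15.7996

At (3, 3/2): F = (5.2500, 63.0000).
Jacobian J = [[-2·v + 1, -2·u + 10·v], [10·u + 4·v, 4·u]].
At the point, J = [[-2.0000, 9.0000], [36.0000, 12.0000]] (det J = -348.0000).
Solving J·Δ = −F gives Δ = (-1.4483, -0.9052).
Then the next iterate is (u, v)₁ = (1.5517, 0.5948).
Re-evaluating at (1.5517, 0.5948): F = (1.474733, 15.730669), so ‖F‖₂ = 15.7996.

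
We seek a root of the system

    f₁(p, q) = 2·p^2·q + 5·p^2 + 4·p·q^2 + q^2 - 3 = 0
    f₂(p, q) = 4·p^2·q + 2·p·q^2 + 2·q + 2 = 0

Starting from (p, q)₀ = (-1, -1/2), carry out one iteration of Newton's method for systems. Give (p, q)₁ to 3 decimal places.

(-0.879, -0.381)

At (-1, -1/2): F = (0.250, -1.500).
Jacobian J = [[4·p·q + 10·p + 4·q^2, 2·p^2 + 8·p·q + 2·q], [8·p·q + 2·q^2, 4·p^2 + 4·p·q + 2]].
At the point, J = [[-7.000, 5.000], [4.500, 8.000]] (det J = -78.500).
Solving J·Δ = −F gives Δ = (0.121, 0.119).
Then the next iterate is (p, q)₁ = (-0.879, -0.381).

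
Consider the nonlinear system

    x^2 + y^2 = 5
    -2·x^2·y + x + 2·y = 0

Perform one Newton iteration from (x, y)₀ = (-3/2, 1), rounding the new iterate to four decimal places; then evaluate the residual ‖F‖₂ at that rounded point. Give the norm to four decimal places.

19.4176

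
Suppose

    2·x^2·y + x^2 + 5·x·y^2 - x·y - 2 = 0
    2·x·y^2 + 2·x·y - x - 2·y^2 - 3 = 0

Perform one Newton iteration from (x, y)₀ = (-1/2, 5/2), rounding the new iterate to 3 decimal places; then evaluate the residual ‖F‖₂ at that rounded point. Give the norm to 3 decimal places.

6.157

At (-1/2, 5/2): F = (-14.875, -23.750).
Jacobian J = [[4·x·y + 2·x + 5·y^2 - y, 2·x^2 + 10·x·y - x], [2·y^2 + 2·y - 1, 4·x·y + 2·x - 4·y]].
At the point, J = [[22.750, -11.500], [16.500, -16.000]] (det J = -174.250).
Solving J·Δ = −F gives Δ = (-0.202, -1.692).
Then the next iterate is (x, y)₁ = (-0.702, 0.808).
Re-evaluating at (-0.702, 0.808): F = (-2.43516, -5.65478), so ‖F‖₂ = 6.157.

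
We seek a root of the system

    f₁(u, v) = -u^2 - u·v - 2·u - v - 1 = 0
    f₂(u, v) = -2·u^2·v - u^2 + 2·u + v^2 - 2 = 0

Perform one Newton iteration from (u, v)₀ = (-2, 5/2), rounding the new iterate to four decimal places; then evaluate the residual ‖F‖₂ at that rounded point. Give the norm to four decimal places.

8.0746

At (-2, 5/2): F = (1.5000, -23.7500).
Jacobian J = [[-2·u - v - 2, -u - 1], [-4·u·v - 2·u + 2, -2·u^2 + 2·v]].
At the point, J = [[-0.5000, 1.0000], [26.0000, -3.0000]] (det J = -24.5000).
Solving J·Δ = −F gives Δ = (0.7857, -1.1071).
Then the next iterate is (u, v)₁ = (-1.2143, 1.3929).
Re-evaluating at (-1.2143, 1.3929): F = (0.252574, -8.070684), so ‖F‖₂ = 8.0746.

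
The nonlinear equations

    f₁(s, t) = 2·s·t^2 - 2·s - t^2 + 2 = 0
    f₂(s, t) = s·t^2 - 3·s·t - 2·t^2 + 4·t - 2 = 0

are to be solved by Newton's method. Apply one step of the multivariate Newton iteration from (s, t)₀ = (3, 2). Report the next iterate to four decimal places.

(-1.2353, 2.4706)

At (3, 2): F = (16.0000, -8.0000).
Jacobian J = [[2·t^2 - 2, 4·s·t - 2·t], [t^2 - 3·t, 2·s·t - 3·s - 4·t + 4]].
At the point, J = [[6.0000, 20.0000], [-2.0000, -1.0000]] (det J = 34.0000).
Solving J·Δ = −F gives Δ = (-4.2353, 0.4706).
Then the next iterate is (s, t)₁ = (-1.2353, 2.4706).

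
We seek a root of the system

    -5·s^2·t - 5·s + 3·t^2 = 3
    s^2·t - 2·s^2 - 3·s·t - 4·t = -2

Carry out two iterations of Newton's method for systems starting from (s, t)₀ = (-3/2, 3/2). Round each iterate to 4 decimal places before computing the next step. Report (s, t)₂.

At (-3/2, 3/2): F = (-5.6250, 1.6250).
Jacobian J = [[-10·s·t - 5, -5·s^2 + 6·t], [2·s·t - 4·s - 3·t, s^2 - 3·s - 4]].
At the point, J = [[17.5000, -2.2500], [-3.0000, 2.7500]] (det J = 41.3750).
Solving J·Δ = −F gives Δ = (0.2855, -0.2795).
Then the next iterate is (s, t)₁ = (-1.2145, 1.2205).
Round to (-1.2145, 1.2205) and repeat: F = (-1.459889, 0.415121), J = [[9.822972, -0.052051], [-1.768095, 1.118510]].
Δ = (0.1479, -0.1374), so (s, t)₂ = (-1.0666, 1.0831).

(-1.0666, 1.0831)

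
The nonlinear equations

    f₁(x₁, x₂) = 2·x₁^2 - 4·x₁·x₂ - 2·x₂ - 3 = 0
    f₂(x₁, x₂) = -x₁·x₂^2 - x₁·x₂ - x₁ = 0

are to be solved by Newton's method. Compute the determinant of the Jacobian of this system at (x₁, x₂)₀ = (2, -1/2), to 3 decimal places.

J = [[4·x₁ - 4·x₂, -4·x₁ - 2], [-x₂^2 - x₂ - 1, -2·x₁·x₂ - x₁]].
At the point, J = [[10.000, -10.000], [-0.750, 0.000]].
det J = -7.500.

-7.500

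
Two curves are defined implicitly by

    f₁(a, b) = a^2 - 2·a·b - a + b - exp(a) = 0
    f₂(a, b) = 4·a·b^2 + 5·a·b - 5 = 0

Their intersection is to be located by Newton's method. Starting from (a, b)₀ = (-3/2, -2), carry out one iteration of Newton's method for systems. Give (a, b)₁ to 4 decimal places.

At (-3/2, -2): F = (-4.473130, -14.0000).
Jacobian J = [[2·a - 2·b - exp(a) - 1, -2·a + 1], [4·b^2 + 5·b, 8·a·b + 5·a]].
At the point, J = [[-0.223130, 4.0000], [6.0000, 16.5000]] (det J = -27.681648).
Solving J·Δ = −F gives Δ = (-0.6433, 1.0824).
Then the next iterate is (a, b)₁ = (-2.1433, -0.9176).

(-2.1433, -0.9176)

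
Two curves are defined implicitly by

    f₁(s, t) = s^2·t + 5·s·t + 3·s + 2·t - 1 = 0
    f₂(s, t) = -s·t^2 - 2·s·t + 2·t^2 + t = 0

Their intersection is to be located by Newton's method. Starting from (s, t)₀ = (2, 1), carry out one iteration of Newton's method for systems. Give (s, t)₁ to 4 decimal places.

(3.2500, -1.2500)

At (2, 1): F = (21.0000, -3.0000).
Jacobian J = [[2·s·t + 5·t + 3, s^2 + 5·s + 2], [-t^2 - 2·t, -2·s·t - 2·s + 4·t + 1]].
At the point, J = [[12.0000, 16.0000], [-3.0000, -3.0000]] (det J = 12.0000).
Solving J·Δ = −F gives Δ = (1.2500, -2.2500).
Then the next iterate is (s, t)₁ = (3.2500, -1.2500).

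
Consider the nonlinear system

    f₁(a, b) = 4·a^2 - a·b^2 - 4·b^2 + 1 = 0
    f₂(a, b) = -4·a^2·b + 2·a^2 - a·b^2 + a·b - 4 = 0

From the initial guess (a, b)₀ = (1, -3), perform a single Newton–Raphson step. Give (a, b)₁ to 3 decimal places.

(0.876, -1.671)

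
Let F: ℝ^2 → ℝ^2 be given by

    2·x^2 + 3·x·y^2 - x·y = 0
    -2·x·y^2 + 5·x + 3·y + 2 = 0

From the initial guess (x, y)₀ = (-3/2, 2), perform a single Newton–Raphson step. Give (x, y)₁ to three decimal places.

(-6.143, 0.238)

At (-3/2, 2): F = (-10.500, 12.500).
Jacobian J = [[4·x + 3·y^2 - y, 6·x·y - x], [-2·y^2 + 5, -4·x·y + 3]].
At the point, J = [[4.000, -16.500], [-3.000, 15.000]] (det J = 10.500).
Solving J·Δ = −F gives Δ = (-4.643, -1.762).
Then the next iterate is (x, y)₁ = (-6.143, 0.238).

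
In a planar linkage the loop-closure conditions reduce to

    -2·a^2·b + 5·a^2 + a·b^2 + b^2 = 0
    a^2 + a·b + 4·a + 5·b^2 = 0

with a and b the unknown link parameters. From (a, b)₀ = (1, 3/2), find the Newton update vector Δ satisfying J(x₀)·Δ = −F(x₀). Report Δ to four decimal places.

(-0.4714, -0.8884)

At (1, 3/2): F = (6.5000, 17.7500).
Jacobian J = [[-4·a·b + 10·a + b^2, -2·a^2 + 2·a·b + 2·b], [2·a + b + 4, a + 10·b]].
At the point, J = [[6.2500, 4.0000], [7.5000, 16.0000]] (det J = 70.0000).
Solving J·Δ = −F gives Δ = (-0.4714, -0.8884).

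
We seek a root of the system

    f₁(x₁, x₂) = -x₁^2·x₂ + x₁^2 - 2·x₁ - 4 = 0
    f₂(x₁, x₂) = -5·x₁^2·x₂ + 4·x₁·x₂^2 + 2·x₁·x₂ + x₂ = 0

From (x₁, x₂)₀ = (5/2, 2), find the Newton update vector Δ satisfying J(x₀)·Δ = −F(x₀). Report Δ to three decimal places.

(-0.999, -1.321)

At (5/2, 2): F = (-15.250, -10.500).
Jacobian J = [[-2·x₁·x₂ + 2·x₁ - 2, -x₁^2], [-10·x₁·x₂ + 4·x₂^2 + 2·x₂, -5·x₁^2 + 8·x₁·x₂ + 2·x₁ + 1]].
At the point, J = [[-7.000, -6.250], [-30.000, 14.750]] (det J = -290.750).
Solving J·Δ = −F gives Δ = (-0.999, -1.321).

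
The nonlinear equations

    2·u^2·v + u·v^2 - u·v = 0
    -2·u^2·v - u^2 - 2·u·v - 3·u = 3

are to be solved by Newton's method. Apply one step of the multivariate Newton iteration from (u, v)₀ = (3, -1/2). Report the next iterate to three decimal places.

At (3, -1/2): F = (-6.750, -9.000).
Jacobian J = [[4·u·v + v^2 - v, 2·u^2 + 2·u·v - u], [-4·u·v - 2·u - 2·v - 3, -2·u^2 - 2·u]].
At the point, J = [[-5.250, 12.000], [-2.000, -24.000]] (det J = 150.000).
Solving J·Δ = −F gives Δ = (-1.800, -0.225).
Then the next iterate is (u, v)₁ = (1.200, -0.725).

(1.200, -0.725)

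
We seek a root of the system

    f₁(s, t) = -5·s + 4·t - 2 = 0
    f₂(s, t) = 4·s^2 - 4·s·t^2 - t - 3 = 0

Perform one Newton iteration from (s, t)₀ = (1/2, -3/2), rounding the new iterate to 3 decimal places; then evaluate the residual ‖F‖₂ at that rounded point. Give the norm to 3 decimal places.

1324.000

At (1/2, -3/2): F = (-10.500, -5.000).
Jacobian J = [[-5, 4], [8·s - 4·t^2, -8·s·t - 1]].
At the point, J = [[-5.000, 4.000], [-5.000, 5.000]] (det J = -5.000).
Solving J·Δ = −F gives Δ = (-6.500, -5.500).
Then the next iterate is (s, t)₁ = (-6.000, -7.000).
Re-evaluating at (-6.000, -7.000): F = (0.000, 1324.000), so ‖F‖₂ = 1324.000.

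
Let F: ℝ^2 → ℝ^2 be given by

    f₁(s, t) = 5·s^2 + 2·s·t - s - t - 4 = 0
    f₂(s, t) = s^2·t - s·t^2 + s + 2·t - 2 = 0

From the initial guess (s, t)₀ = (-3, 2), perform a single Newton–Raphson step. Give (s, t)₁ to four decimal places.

(-1.7700, 1.5413)

At (-3, 2): F = (30.0000, 29.0000).
Jacobian J = [[10·s + 2·t - 1, 2·s - 1], [2·s·t - t^2 + 1, s^2 - 2·s·t + 2]].
At the point, J = [[-27.0000, -7.0000], [-15.0000, 23.0000]] (det J = -726.0000).
Solving J·Δ = −F gives Δ = (1.2300, -0.4587).
Then the next iterate is (s, t)₁ = (-1.7700, 1.5413).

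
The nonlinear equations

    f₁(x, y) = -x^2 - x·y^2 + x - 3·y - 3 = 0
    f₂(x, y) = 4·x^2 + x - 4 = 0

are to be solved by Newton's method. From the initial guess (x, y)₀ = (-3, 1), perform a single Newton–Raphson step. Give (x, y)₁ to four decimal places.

(-1.7391, 3.4783)

At (-3, 1): F = (-15.0000, 29.0000).
Jacobian J = [[-2·x - y^2 + 1, -2·x·y - 3], [8·x + 1, 0]].
At the point, J = [[6.0000, 3.0000], [-23.0000, 0.0000]] (det J = 69.0000).
Solving J·Δ = −F gives Δ = (1.2609, 2.4783).
Then the next iterate is (x, y)₁ = (-1.7391, 3.4783).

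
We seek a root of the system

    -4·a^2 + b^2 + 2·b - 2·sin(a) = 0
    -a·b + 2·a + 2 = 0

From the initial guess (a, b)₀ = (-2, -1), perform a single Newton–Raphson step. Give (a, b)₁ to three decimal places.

(-1.098, -0.353)

At (-2, -1): F = (-15.18141, -4.000).
Jacobian J = [[-8·a - 2·cos(a), 2·b + 2], [-b + 2, -a]].
At the point, J = [[16.83229, 0.000], [3.000, 2.000]] (det J = 33.66459).
Solving J·Δ = −F gives Δ = (0.902, 0.647).
Then the next iterate is (a, b)₁ = (-1.098, -0.353).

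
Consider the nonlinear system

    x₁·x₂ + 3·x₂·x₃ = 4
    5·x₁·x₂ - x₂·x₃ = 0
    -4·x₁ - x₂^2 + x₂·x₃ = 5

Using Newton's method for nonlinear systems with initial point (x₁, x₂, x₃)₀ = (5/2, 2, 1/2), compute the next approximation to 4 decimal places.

(-10.1875, 10.2500, -1.4375)

At (5/2, 2, 1/2): F = (4.0000, 24.0000, -18.0000).
Jacobian J = [[x₂, x₁ + 3·x₃, 3·x₂], [5·x₂, 5·x₁ - x₃, -x₂], [-4, -2·x₂ + x₃, x₂]].
At the point, J = [[2.0000, 4.0000, 6.0000], [10.0000, 12.0000, -2.0000], [-4.0000, -3.5000, 2.0000]] (det J = 64.0000).
Solving J·Δ = −F gives Δ = (-12.6875, 8.2500, -1.9375).
Then the next iterate is (x₁, x₂, x₃)₁ = (-10.1875, 10.2500, -1.4375).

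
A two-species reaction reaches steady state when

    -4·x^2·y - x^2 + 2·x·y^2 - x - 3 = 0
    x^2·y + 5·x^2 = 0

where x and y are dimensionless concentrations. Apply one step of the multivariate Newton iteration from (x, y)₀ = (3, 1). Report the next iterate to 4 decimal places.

(1.5224, 0.9104)

At (3, 1): F = (-45.0000, 54.0000).
Jacobian J = [[-8·x·y - 2·x + 2·y^2 - 1, -4·x^2 + 4·x·y], [2·x·y + 10·x, x^2]].
At the point, J = [[-29.0000, -24.0000], [36.0000, 9.0000]] (det J = 603.0000).
Solving J·Δ = −F gives Δ = (-1.4776, -0.0896).
Then the next iterate is (x, y)₁ = (1.5224, 0.9104).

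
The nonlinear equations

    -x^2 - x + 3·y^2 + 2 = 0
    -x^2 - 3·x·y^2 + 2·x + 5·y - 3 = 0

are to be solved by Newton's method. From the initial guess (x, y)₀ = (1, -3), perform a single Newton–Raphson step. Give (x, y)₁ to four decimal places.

(0.6919, -1.4486)

At (1, -3): F = (27.0000, -44.0000).
Jacobian J = [[-2·x - 1, 6·y], [-2·x - 3·y^2 + 2, -6·x·y + 5]].
At the point, J = [[-3.0000, -18.0000], [-27.0000, 23.0000]] (det J = -555.0000).
Solving J·Δ = −F gives Δ = (-0.3081, 1.5514).
Then the next iterate is (x, y)₁ = (0.6919, -1.4486).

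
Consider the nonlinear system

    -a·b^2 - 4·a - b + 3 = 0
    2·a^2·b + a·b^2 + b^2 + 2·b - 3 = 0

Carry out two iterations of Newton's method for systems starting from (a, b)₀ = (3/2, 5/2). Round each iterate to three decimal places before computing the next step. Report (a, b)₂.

(-1.687, -0.105)

At (3/2, 5/2): F = (-14.875, 28.875).
Jacobian J = [[-b^2 - 4, -2·a·b - 1], [4·a·b + b^2, 2·a^2 + 2·a·b + 2·b + 2]].
At the point, J = [[-10.250, -8.500], [21.250, 19.000]] (det J = -14.125).
Solving J·Δ = −F gives Δ = (-2.633, 1.425).
Then the next iterate is (a, b)₁ = (-1.133, 3.925).
Round to (-1.133, 3.925) and repeat: F = (21.06157, 12.87801), J = [[-19.40563, 7.89405], [-2.38248, 3.52333]].
Δ = (-0.554, -4.030), so (a, b)₂ = (-1.687, -0.105).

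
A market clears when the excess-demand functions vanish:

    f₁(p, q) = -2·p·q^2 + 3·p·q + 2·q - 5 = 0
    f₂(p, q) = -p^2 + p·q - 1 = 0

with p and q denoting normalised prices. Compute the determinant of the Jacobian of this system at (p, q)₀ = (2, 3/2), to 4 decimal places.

-10.0000

J = [[-2·q^2 + 3·q, -4·p·q + 3·p + 2], [-2·p + q, p]].
At the point, J = [[0.0000, -4.0000], [-2.5000, 2.0000]].
det J = -10.0000.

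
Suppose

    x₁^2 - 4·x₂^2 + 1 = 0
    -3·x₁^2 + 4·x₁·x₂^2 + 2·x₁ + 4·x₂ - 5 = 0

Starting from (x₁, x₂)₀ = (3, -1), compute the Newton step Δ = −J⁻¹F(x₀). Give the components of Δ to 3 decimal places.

At (3, -1): F = (6.000, -18.000).
Jacobian J = [[2·x₁, -8·x₂], [-6·x₁ + 4·x₂^2 + 2, 8·x₁·x₂ + 4]].
At the point, J = [[6.000, 8.000], [-12.000, -20.000]] (det J = -24.000).
Solving J·Δ = −F gives Δ = (1.000, -1.500).

(1.000, -1.500)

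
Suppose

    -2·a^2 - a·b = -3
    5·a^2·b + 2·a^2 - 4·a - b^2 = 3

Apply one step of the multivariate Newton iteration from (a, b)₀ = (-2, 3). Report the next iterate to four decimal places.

(-1.4673, 1.1682)

At (-2, 3): F = (1.0000, 64.0000).
Jacobian J = [[-4·a - b, -a], [10·a·b + 4·a - 4, 5·a^2 - 2·b]].
At the point, J = [[5.0000, 2.0000], [-72.0000, 14.0000]] (det J = 214.0000).
Solving J·Δ = −F gives Δ = (0.5327, -1.8318).
Then the next iterate is (a, b)₁ = (-1.4673, 1.1682).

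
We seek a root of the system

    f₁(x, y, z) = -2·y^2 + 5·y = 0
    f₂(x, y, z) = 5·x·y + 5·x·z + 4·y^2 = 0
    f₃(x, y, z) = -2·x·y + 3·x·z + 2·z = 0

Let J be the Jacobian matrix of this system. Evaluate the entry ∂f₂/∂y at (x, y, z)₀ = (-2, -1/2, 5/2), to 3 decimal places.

∂f₂/∂y = 5·x + 8·y.
At (-2, -1/2, 5/2) this is -14.000.

-14.000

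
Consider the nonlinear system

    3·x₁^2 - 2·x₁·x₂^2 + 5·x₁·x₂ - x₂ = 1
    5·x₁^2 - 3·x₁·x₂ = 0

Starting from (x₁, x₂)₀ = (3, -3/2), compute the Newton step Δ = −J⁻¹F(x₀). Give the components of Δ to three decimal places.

At (3, -3/2): F = (-8.500, 58.500).
Jacobian J = [[6·x₁ - 2·x₂^2 + 5·x₂, -4·x₁·x₂ + 5·x₁ - 1], [10·x₁ - 3·x₂, -3·x₁]].
At the point, J = [[6.000, 32.000], [34.500, -9.000]] (det J = -1158.000).
Solving J·Δ = −F gives Δ = (-1.551, 0.556).

(-1.551, 0.556)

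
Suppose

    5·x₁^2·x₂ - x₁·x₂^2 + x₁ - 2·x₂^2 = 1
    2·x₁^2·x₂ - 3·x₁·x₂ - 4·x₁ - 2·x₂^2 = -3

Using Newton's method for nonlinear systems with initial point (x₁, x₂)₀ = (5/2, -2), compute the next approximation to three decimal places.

(1.466, -1.509)

At (5/2, -2): F = (-79.000, -25.000).
Jacobian J = [[10·x₁·x₂ - x₂^2 + 1, 5·x₁^2 - 2·x₁·x₂ - 4·x₂], [4·x₁·x₂ - 3·x₂ - 4, 2·x₁^2 - 3·x₁ - 4·x₂]].
At the point, J = [[-53.000, 49.250], [-18.000, 13.000]] (det J = 197.500).
Solving J·Δ = −F gives Δ = (-1.034, 0.491).
Then the next iterate is (x₁, x₂)₁ = (1.466, -1.509).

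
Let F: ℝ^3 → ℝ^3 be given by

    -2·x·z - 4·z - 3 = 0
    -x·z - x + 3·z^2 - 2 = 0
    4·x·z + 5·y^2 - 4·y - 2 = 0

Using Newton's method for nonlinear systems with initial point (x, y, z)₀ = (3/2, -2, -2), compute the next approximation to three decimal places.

At (3/2, -2, -2): F = (11.000, 11.500, 14.000).
Jacobian J = [[-2·z, 0, -2·x - 4], [-z - 1, 0, -x + 6·z], [4·z, 10·y - 4, 4·x]].
At the point, J = [[4.000, 0.000, -7.000], [1.000, 0.000, -13.500], [-8.000, -24.000, 6.000]] (det J = -1128.000).
Solving J·Δ = −F gives Δ = (-1.447, 1.252, 0.745).
Then the next iterate is (x, y, z)₁ = (0.053, -0.748, -1.255).

(0.053, -0.748, -1.255)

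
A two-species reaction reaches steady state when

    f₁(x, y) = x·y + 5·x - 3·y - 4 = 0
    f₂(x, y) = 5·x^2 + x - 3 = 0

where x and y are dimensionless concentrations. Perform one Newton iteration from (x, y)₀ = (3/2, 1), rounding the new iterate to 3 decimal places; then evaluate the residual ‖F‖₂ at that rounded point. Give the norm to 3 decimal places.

1.979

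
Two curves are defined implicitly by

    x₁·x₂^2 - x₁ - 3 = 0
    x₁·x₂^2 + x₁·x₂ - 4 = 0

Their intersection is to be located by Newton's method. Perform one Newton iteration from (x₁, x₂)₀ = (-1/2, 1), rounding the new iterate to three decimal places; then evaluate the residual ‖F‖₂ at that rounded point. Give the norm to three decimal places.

At (-1/2, 1): F = (-3.000, -5.000).
Jacobian J = [[x₂^2 - 1, 2·x₁·x₂], [x₂^2 + x₂, 2·x₁·x₂ + x₁]].
At the point, J = [[0.000, -1.000], [2.000, -1.500]] (det J = 2.000).
Solving J·Δ = −F gives Δ = (0.250, -3.000).
Then the next iterate is (x₁, x₂)₁ = (-0.250, -2.000).
Re-evaluating at (-0.250, -2.000): F = (-3.750, -4.500), so ‖F‖₂ = 5.858.

5.858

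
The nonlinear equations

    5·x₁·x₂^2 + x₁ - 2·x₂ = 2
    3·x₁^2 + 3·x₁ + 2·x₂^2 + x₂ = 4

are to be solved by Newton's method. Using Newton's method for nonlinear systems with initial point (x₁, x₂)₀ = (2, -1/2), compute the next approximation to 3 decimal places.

(1.075, -0.382)

At (2, -1/2): F = (3.500, 14.000).
Jacobian J = [[5·x₂^2 + 1, 10·x₁·x₂ - 2], [6·x₁ + 3, 4·x₂ + 1]].
At the point, J = [[2.250, -12.000], [15.000, -1.000]] (det J = 177.750).
Solving J·Δ = −F gives Δ = (-0.925, 0.118).
Then the next iterate is (x₁, x₂)₁ = (1.075, -0.382).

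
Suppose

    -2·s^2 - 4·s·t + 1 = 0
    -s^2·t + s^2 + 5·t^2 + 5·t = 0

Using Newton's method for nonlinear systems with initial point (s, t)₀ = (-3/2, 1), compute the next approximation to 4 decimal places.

(-0.3971, 0.2157)

At (-3/2, 1): F = (2.5000, 10.0000).
Jacobian J = [[-4·s - 4·t, -4·s], [-2·s·t + 2·s, -s^2 + 10·t + 5]].
At the point, J = [[2.0000, 6.0000], [0.0000, 12.7500]] (det J = 25.5000).
Solving J·Δ = −F gives Δ = (1.1029, -0.7843).
Then the next iterate is (s, t)₁ = (-0.3971, 0.2157).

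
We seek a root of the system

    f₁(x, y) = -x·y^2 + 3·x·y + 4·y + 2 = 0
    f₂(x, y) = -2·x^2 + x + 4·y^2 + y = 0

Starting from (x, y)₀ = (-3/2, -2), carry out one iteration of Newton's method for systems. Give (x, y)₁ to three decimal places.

(-1.075, -1.269)

At (-3/2, -2): F = (9.000, 8.000).
Jacobian J = [[-y^2 + 3·y, -2·x·y + 3·x + 4], [-4·x + 1, 8·y + 1]].
At the point, J = [[-10.000, -6.500], [7.000, -15.000]] (det J = 195.500).
Solving J·Δ = −F gives Δ = (0.425, 0.731).
Then the next iterate is (x, y)₁ = (-1.075, -1.269).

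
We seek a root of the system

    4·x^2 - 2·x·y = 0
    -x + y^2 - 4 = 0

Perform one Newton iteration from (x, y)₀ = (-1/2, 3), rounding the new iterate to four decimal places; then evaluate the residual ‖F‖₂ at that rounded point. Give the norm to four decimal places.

1.1970

At (-1/2, 3): F = (4.0000, 5.5000).
Jacobian J = [[8·x - 2·y, -2·x], [-1, 2·y]].
At the point, J = [[-10.0000, 1.0000], [-1.0000, 6.0000]] (det J = -59.0000).
Solving J·Δ = −F gives Δ = (0.3136, -0.8644).
Then the next iterate is (x, y)₁ = (-0.1864, 2.1356).
Re-evaluating at (-0.1864, 2.1356): F = (0.935132, 0.747187), so ‖F‖₂ = 1.1970.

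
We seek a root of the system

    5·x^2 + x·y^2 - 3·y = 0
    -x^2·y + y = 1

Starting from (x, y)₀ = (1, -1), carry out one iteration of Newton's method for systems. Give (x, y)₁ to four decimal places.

At (1, -1): F = (9.0000, -1.0000).
Jacobian J = [[10·x + y^2, 2·x·y - 3], [-2·x·y, -x^2 + 1]].
At the point, J = [[11.0000, -5.0000], [2.0000, 0.0000]] (det J = 10.0000).
Solving J·Δ = −F gives Δ = (0.5000, 2.9000).
Then the next iterate is (x, y)₁ = (1.5000, 1.9000).

(1.5000, 1.9000)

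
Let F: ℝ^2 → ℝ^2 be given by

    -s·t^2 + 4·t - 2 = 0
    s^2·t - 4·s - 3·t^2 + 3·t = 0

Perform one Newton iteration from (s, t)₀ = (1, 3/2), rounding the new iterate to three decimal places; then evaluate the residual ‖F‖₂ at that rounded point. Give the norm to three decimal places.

3.723

At (1, 3/2): F = (1.750, -4.750).
Jacobian J = [[-t^2, -2·s·t + 4], [2·s·t - 4, s^2 - 6·t + 3]].
At the point, J = [[-2.250, 1.000], [-1.000, -5.000]] (det J = 12.250).
Solving J·Δ = −F gives Δ = (0.327, -1.015).
Then the next iterate is (s, t)₁ = (1.327, 0.485).
Re-evaluating at (1.327, 0.485): F = (-0.37214, -3.70462), so ‖F‖₂ = 3.723.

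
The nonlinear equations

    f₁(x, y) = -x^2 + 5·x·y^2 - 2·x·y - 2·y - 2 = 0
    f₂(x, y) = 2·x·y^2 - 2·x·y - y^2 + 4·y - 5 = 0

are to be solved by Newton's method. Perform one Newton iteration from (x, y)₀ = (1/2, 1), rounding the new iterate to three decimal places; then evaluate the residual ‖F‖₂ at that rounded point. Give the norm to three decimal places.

6.168

At (1/2, 1): F = (-2.750, -2.000).
Jacobian J = [[-2·x + 5·y^2 - 2·y, 10·x·y - 2·x - 2], [2·y^2 - 2·y, 4·x·y - 2·x - 2·y + 4]].
At the point, J = [[2.000, 2.000], [0.000, 3.000]] (det J = 6.000).
Solving J·Δ = −F gives Δ = (0.708, 0.667).
Then the next iterate is (x, y)₁ = (1.208, 1.667).
Re-evaluating at (1.208, 1.667): F = (5.96375, 1.57543), so ‖F‖₂ = 6.168.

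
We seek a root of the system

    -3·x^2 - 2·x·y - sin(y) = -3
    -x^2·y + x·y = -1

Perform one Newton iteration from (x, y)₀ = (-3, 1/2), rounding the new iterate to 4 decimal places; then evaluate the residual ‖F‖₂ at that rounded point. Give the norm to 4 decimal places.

4.9116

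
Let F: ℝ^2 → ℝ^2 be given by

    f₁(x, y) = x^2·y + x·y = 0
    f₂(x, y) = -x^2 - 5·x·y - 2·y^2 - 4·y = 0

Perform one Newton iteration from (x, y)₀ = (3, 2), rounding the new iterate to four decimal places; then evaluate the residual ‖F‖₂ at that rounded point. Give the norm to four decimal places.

At (3, 2): F = (24.0000, -55.0000).
Jacobian J = [[2·x·y + y, x^2 + x], [-2·x - 5·y, -5·x - 4·y - 4]].
At the point, J = [[14.0000, 12.0000], [-16.0000, -27.0000]] (det J = -186.0000).
Solving J·Δ = −F gives Δ = (0.0645, -2.0753).
Then the next iterate is (x, y)₁ = (3.0645, -0.0753).
Re-evaluating at (3.0645, -0.0753): F = (-0.937911, -7.947516), so ‖F‖₂ = 8.0027.

8.0027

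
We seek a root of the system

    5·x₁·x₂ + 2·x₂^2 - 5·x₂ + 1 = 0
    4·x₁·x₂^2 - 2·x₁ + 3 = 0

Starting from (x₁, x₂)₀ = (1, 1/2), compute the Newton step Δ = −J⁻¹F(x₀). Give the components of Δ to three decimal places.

(-0.167, -0.542)

At (1, 1/2): F = (1.500, 2.000).
Jacobian J = [[5·x₂, 5·x₁ + 4·x₂ - 5], [4·x₂^2 - 2, 8·x₁·x₂]].
At the point, J = [[2.500, 2.000], [-1.000, 4.000]] (det J = 12.000).
Solving J·Δ = −F gives Δ = (-0.167, -0.542).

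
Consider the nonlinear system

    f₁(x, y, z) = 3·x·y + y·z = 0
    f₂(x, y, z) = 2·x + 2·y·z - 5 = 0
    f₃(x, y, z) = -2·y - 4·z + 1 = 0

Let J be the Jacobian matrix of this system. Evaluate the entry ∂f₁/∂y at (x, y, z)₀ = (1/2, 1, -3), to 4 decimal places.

∂f₁/∂y = 3·x + z.
At (1/2, 1, -3) this is -1.5000.

-1.5000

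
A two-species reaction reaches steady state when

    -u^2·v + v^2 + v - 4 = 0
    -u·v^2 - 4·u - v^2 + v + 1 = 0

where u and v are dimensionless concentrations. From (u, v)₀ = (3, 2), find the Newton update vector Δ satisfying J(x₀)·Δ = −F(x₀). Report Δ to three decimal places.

(-0.946, -1.162)

At (3, 2): F = (-16.000, -25.000).
Jacobian J = [[-2·u·v, -u^2 + 2·v + 1], [-v^2 - 4, -2·u·v - 2·v + 1]].
At the point, J = [[-12.000, -4.000], [-8.000, -15.000]] (det J = 148.000).
Solving J·Δ = −F gives Δ = (-0.946, -1.162).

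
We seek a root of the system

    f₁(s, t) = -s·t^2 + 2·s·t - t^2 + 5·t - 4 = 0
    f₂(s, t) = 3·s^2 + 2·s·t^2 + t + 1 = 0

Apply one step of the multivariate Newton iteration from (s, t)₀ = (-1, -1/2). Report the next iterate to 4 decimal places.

At (-1, -1/2): F = (-5.5000, 3.0000).
Jacobian J = [[-t^2 + 2·t, -2·s·t + 2·s - 2·t + 5], [6·s + 2·t^2, 4·s·t + 1]].
At the point, J = [[-1.2500, 3.0000], [-5.5000, 3.0000]] (det J = 12.7500).
Solving J·Δ = −F gives Δ = (2.0000, 2.6667).
Then the next iterate is (s, t)₁ = (1.0000, 2.1667).

(1.0000, 2.1667)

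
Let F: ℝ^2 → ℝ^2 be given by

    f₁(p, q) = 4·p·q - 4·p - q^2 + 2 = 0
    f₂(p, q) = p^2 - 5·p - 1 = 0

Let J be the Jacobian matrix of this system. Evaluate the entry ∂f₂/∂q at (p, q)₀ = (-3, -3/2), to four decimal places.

∂f₂/∂q = 0.
At (-3, -3/2) this is 0.0000.

0.0000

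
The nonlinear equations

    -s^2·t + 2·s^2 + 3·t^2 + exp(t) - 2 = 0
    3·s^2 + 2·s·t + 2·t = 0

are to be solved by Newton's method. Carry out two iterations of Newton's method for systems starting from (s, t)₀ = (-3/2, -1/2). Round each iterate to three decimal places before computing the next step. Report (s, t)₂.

At (-3/2, -1/2): F = (4.98153, 7.250).
Jacobian J = [[-2·s·t + 4·s, -s^2 + 6·t + exp(t)], [6·s + 2·t, 2·s + 2]].
At the point, J = [[-7.500, -4.64347], [-10.000, -1.000]] (det J = -38.93469).
Solving J·Δ = −F gives Δ = (0.737, -0.117).
Then the next iterate is (s, t)₁ = (-0.763, -0.617).
Round to (-0.763, -0.617) and repeat: F = (1.20516, 1.45405), J = [[-3.99354, -3.74461], [-5.812, 0.474]].
Δ = (0.254, 0.051), so (s, t)₂ = (-0.509, -0.566).

(-0.509, -0.566)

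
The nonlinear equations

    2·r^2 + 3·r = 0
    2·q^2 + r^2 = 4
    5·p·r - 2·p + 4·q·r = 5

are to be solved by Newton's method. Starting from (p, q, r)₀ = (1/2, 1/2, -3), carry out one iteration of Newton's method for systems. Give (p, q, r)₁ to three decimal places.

At (1/2, 1/2, -3): F = (9.000, 5.500, -19.500).
Jacobian J = [[0, 0, 4·r + 3], [0, 4·q, 2·r], [5·r - 2, 4·r, 5·p + 4·q]].
At the point, J = [[0.000, 0.000, -9.000], [0.000, 2.000, -6.000], [-17.000, -12.000, 4.500]] (det J = -306.000).
Solving J·Δ = −F gives Δ = (-1.059, 0.250, 1.000).
Then the next iterate is (p, q, r)₁ = (-0.559, 0.750, -2.000).

(-0.559, 0.750, -2.000)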